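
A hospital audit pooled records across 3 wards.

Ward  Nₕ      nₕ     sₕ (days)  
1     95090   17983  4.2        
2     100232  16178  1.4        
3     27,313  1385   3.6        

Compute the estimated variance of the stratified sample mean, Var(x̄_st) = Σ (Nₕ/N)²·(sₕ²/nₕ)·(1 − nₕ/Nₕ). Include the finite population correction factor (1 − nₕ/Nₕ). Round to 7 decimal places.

0.0002994

N = 222635; Wₕ = Nₕ/N.
ward 1: (95090/222635)²·4.2²/17983·(1 − 17983/95090) = 0.0001451036
ward 2: (100232/222635)²·1.4²/16178·(1 − 16178/100232) = 0.0000205925
ward 3: (27313/222635)²·3.6²/1385·(1 − 1385/27313) = 0.0001336924
Sum = 0.0002993885 → 0.0002994.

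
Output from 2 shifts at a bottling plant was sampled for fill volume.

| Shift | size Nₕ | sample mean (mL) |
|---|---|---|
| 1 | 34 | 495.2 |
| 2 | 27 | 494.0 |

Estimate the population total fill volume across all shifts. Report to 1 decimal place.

30174.8

Population total = Σ Nₕ·x̄ₕ (each stratum's size times its mean).
34·495.2 + 27·494.0 = 16836.8 + 13338 = 30174.8.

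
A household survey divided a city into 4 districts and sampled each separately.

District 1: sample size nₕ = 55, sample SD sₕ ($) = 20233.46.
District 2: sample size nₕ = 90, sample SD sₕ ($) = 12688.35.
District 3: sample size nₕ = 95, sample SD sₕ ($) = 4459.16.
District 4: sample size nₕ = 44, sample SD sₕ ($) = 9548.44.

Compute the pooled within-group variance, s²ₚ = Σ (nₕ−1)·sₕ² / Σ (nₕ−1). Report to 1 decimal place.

Degrees of freedom: 54 + 89 + 94 + 43 = 280.
Σ(nₕ−1)sₕ² = 54·409392903.5716 + 89·160994225.7225 + 94·19884107.9056 + 43·91172706.4336 = 42225235401.9401.
s²ₚ = 42225235401.9401 / 280 = 150804412.150... → 150804412.1.

150804412.1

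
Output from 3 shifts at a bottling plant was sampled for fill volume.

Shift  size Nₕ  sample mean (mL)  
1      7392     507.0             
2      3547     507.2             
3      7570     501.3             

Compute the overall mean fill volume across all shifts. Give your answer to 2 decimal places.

504.71

x̄_st = (Σ Nₕx̄ₕ) / (Σ Nₕ) = (7392·507.0 + 3547·507.2 + 7570·501.3) / 18509
= 9341623.4 / 18509 = 504.7071... → 504.71.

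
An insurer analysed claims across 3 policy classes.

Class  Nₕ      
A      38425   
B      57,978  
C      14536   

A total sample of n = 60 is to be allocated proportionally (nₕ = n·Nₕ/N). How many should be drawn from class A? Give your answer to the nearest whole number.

21

N = 38425 + 57978 + 14536 = 110939.
n_A = 60·38425/110939 = 20.782... → 21.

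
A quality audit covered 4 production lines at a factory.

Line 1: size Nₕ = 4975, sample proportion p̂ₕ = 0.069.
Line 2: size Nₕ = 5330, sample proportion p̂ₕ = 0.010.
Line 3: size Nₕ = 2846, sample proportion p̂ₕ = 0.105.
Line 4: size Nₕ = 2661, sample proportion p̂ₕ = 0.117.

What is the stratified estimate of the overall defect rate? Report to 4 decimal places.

0.0637

Wₕ = Nₕ/N with N = 15812: 0.3146, 0.3371, 0.1800, 0.1683.
p̂_st = 0.3146·0.069 + 0.3371·0.010 + 0.1800·0.105 + 0.1683·0.117 ≈ 0.063669... → 0.0637.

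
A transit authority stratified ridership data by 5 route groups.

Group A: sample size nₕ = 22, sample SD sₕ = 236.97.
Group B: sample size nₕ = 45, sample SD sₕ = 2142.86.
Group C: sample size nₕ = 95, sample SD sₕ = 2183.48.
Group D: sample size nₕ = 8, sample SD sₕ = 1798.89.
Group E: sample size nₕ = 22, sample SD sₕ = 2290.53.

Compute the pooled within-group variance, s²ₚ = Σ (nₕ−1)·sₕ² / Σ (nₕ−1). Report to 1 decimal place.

A: (22−1)·236.97² = 21·56154.7809 = 1179250.3989
B: (45−1)·2142.86² = 44·4591848.9796 = 202041355.1024
C: (95−1)·2183.48² = 94·4767584.9104 = 448152981.5776
D: (8−1)·1798.89² = 7·3236005.2321 = 22652036.6247
E: (22−1)·2290.53² = 21·5246527.6809 = 110177081.2989
Numerator = 784202705.0025; denominator = Σ(nₕ−1) = 187.
s²ₚ = 784202705.0025/187 = 4193597.353... → 4193597.4.

4193597.4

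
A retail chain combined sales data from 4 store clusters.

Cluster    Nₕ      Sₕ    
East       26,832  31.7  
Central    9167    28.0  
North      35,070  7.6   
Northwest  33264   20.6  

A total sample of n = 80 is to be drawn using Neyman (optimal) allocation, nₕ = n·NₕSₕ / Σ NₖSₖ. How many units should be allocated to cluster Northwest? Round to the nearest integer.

27

East: NₕSₕ = 26832·31.7 = 850574.4
Central: NₕSₕ = 9167·28.0 = 256676
North: NₕSₕ = 35070·7.6 = 266532
Northwest: NₕSₕ = 33264·20.6 = 685238.4
Σ NₕSₕ = 2059020.8.
n_Northwest = 80·685238.4/2059020.8 = 26.624... → 27.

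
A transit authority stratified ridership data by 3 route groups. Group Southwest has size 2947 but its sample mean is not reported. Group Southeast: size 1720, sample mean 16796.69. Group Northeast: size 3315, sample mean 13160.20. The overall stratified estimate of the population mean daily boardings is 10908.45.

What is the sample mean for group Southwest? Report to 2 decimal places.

N = 2947 + 1720 + 3315 = 7982.
Overall total = μ·N = 10908.45·7982 = 87071247.9.
Subtract the known strata: 1720·16796.69 + 3315·13160.20 = 72516369.8.
Remaining total for group Southwest: 87071247.9 − 72516369.8 = 14554878.1.
Divide by its size: 14554878.1 / 2947 = 4938.8796... → 4938.88.

4938.88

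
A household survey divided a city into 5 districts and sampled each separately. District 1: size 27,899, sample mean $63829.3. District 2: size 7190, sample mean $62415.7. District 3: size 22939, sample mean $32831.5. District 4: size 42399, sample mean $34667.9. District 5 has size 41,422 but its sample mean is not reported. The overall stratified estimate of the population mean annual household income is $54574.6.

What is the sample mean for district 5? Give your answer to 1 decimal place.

Σ Nₕx̄ₕ = N·μ, so 41422·x̄_5 = 141849·54574.6 − (27899·63829.3 + 7190·62415.7 + 22939·32831.5 + 42399·34667.9).
= 7741352435.4 − 4452548594.3 = 3288803841.1.
x̄_5 = 3288803841.1 / 41422 = 79397.514... → 79397.5.

79397.5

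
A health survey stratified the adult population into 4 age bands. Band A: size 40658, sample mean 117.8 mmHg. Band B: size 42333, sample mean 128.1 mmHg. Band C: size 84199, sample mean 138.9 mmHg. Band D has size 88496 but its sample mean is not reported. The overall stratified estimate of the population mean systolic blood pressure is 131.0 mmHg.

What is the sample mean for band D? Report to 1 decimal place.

130.9

N = 40658 + 42333 + 84199 + 88496 = 255686.
Overall total = μ·N = 131.0·255686 = 33494866.
Subtract the known strata: 40658·117.8 + 42333·128.1 + 84199·138.9 = 21907610.8.
Remaining total for band D: 33494866 − 21907610.8 = 11587255.2.
Divide by its size: 11587255.2 / 88496 = 130.935... → 130.9.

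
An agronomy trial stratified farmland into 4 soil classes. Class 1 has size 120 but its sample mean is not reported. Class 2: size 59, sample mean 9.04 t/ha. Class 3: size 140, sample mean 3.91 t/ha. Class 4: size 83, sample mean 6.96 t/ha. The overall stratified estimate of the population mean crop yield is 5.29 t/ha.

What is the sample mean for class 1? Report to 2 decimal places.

3.90

Σ Nₕx̄ₕ = N·μ, so 120·x̄_1 = 402·5.29 − (59·9.04 + 140·3.91 + 83·6.96).
= 2126.58 − 1658.44 = 468.14.
x̄_1 = 468.14 / 120 = 3.9012... → 3.90.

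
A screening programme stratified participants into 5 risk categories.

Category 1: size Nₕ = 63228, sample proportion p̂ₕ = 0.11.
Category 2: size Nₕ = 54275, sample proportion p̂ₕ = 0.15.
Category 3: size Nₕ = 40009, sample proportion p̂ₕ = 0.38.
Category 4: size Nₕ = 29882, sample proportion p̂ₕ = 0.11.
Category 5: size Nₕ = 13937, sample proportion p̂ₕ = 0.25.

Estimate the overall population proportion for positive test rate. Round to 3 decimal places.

0.184

N = 63228 + 54275 + 40009 + 29882 + 13937 = 201331.
Overall proportion = Σ (Nₕ/N)·p̂ₕ.
Σ Nₕp̂ₕ = 6955.08 + 8141.25 + 15203.42 + 3287.02 + 3484.25 = 37071.02.
37071.02 / 201331 = 0.18413... → 0.184.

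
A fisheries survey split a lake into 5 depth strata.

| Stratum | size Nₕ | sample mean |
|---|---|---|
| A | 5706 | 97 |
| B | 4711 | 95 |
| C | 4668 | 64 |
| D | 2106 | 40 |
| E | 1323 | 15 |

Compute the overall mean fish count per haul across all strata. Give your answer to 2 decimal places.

N = 18514; weights Wₕ = Nₕ/N = (0.3082, 0.2545, 0.2521, 0.1138, 0.0715).
x̄_st = Σ Wₕ·x̄ₕ = 0.3082·97 + 0.2545·95 + 0.2521·64 + 0.1138·40 + 0.0715·15 ≈ 75.8272...
→ 75.83.

75.83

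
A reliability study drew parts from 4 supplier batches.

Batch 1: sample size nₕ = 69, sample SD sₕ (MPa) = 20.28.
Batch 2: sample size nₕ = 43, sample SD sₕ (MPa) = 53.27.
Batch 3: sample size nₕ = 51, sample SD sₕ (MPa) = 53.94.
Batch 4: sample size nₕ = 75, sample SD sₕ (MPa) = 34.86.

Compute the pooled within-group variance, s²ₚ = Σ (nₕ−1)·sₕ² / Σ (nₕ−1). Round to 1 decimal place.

Degrees of freedom: 68 + 42 + 50 + 74 = 234.
Σ(nₕ−1)sₕ² = 68·411.2784 + 42·2837.6929 + 50·2909.5236 + 74·1215.2196 = 382552.4634.
s²ₚ = 382552.4634 / 234 = 1634.840... → 1634.8.

1634.8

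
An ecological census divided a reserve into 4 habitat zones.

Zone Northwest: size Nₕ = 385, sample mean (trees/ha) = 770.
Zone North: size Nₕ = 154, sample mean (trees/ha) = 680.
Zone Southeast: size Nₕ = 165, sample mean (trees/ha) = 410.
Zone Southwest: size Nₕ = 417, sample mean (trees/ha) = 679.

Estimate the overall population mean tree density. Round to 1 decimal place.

x̄_st = (Σ Nₕx̄ₕ) / (Σ Nₕ) = (385·770 + 154·680 + 165·410 + 417·679) / 1121
= 751963 / 1121 = 670.797... → 670.8.

670.8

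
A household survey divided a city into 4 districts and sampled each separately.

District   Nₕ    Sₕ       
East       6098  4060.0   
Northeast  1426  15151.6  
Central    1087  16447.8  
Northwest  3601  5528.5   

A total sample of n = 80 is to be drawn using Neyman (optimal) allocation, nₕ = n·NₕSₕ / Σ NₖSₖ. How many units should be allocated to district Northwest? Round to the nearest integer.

Σ NₕSₕ = 6098·4060.0 + 1426·15151.6 + 1087·16447.8 + 3601·5528.5 = 84150948.7.
Share for Northwest: 19908128.5/84150948.7 = 0.23658.
n_Northwest = 80 × 0.23658 = 18.926... → 19.

19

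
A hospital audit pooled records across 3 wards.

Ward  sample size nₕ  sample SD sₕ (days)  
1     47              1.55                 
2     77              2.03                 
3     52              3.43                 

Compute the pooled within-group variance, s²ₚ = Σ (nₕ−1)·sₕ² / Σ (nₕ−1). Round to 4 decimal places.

5.9174

1: (47−1)·1.55² = 46·2.4025 = 110.515
2: (77−1)·2.03² = 76·4.1209 = 313.1884
3: (52−1)·3.43² = 51·11.7649 = 600.0099
Numerator = 1023.7133; denominator = Σ(nₕ−1) = 173.
s²ₚ = 1023.7133/173 = 5.917418... → 5.9174.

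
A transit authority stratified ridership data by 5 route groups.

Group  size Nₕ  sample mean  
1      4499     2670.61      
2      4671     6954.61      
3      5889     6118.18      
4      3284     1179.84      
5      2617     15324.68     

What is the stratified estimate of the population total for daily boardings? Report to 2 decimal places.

1: 4499·2670.61 = 12015074.39
2: 4671·6954.61 = 32484983.31
3: 5889·6118.18 = 36029962.02
4: 3284·1179.84 = 3874594.56
5: 2617·15324.68 = 40104687.56
τ̂ = Σ Nₕx̄ₕ = 124509301.84.

124509301.84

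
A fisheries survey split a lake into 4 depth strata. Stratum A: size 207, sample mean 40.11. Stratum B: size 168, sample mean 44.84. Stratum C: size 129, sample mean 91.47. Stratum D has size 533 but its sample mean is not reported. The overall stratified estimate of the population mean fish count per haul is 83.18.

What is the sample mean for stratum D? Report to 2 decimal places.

109.99

Σ Nₕx̄ₕ = N·μ, so 533·x̄_D = 1037·83.18 − (207·40.11 + 168·44.84 + 129·91.47).
= 86257.66 − 27635.52 = 58622.14.
x̄_D = 58622.14 / 533 = 109.9853... → 109.99.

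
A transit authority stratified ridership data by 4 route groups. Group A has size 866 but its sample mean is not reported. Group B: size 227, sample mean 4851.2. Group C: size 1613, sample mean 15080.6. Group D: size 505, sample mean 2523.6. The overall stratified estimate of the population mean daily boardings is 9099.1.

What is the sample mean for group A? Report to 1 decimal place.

N = 866 + 227 + 1613 + 505 = 3211.
Overall total = μ·N = 9099.1·3211 = 29217210.1.
Subtract the known strata: 227·4851.2 + 1613·15080.6 + 505·2523.6 = 26700648.2.
Remaining total for group A: 29217210.1 − 26700648.2 = 2516561.9.
Divide by its size: 2516561.9 / 866 = 2905.961... → 2906.0.

2906.0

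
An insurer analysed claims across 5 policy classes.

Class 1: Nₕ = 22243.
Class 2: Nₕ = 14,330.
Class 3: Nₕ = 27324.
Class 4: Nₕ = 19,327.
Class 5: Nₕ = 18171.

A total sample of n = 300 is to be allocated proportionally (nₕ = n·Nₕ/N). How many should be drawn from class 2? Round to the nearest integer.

N = 22243 + 14330 + 27324 + 19327 + 18171 = 101395.
n_2 = 300·14330/101395 = 42.399... → 42.

42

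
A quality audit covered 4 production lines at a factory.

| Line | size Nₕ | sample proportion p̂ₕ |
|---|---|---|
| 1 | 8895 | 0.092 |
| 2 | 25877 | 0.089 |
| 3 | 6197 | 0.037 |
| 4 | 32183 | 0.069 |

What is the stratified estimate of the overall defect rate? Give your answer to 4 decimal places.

0.0762

N = 8895 + 25877 + 6197 + 32183 = 73152.
Overall proportion = Σ (Nₕ/N)·p̂ₕ.
Σ Nₕp̂ₕ = 818.34 + 2303.053 + 229.289 + 2220.627 = 5571.309.
5571.309 / 73152 = 0.076161... → 0.0762.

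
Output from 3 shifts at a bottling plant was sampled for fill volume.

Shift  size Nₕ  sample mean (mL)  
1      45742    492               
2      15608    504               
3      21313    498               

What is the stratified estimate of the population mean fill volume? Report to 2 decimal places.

495.81

N = 45742 + 15608 + 21313 = 82663.
Overall mean = Σ (Nₕ/N)·x̄ₕ — weight by population share, not a simple average.
Σ Nₕx̄ₕ = 45742·492 + 15608·504 + 21313·498 = 22505064 + 7866432 + 10613874 = 40985370.
Divide by N: 40985370 / 82663 = 495.8128... → 495.81.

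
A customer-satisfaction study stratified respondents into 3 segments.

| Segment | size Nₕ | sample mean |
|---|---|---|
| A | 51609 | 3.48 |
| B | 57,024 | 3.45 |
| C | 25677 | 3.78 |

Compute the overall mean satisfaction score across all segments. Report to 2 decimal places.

x̄_st = (Σ Nₕx̄ₕ) / (Σ Nₕ) = (51609·3.48 + 57024·3.45 + 25677·3.78) / 134310
= 473391.18 / 134310 = 3.5246... → 3.52.

3.52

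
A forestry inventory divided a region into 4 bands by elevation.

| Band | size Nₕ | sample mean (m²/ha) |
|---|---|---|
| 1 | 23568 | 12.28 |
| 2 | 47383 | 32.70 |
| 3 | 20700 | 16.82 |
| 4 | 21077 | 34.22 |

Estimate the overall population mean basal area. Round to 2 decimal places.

25.80

N = 112728; weights Wₕ = Nₕ/N = (0.2091, 0.4203, 0.1836, 0.1870).
x̄_st = Σ Wₕ·x̄ₕ = 0.2091·12.28 + 0.4203·32.70 + 0.1836·16.82 + 0.1870·34.22 ≈ 25.7990...
→ 25.80.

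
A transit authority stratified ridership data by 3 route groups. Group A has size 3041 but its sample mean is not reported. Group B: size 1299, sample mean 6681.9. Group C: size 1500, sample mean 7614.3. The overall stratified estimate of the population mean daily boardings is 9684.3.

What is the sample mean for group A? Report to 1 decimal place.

11987.9

N = 3041 + 1299 + 1500 = 5840.
Overall total = μ·N = 9684.3·5840 = 56556312.
Subtract the known strata: 1299·6681.9 + 1500·7614.3 = 20101238.1.
Remaining total for group A: 56556312 − 20101238.1 = 36455073.9.
Divide by its size: 36455073.9 / 3041 = 11987.857... → 11987.9.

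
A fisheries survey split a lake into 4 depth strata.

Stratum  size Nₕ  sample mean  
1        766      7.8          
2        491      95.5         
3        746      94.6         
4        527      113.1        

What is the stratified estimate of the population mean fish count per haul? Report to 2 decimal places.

N = 766 + 491 + 746 + 527 = 2530.
The stratified mean weights each stratum mean by its population share Nₕ/N.
Σ Nₕx̄ₕ = 766·7.8 + 491·95.5 + 746·94.6 + 527·113.1 = 5974.8 + 46890.5 + 70571.6 + 59603.7 = 183040.6.
Divide by N: 183040.6 / 2530 = 72.3481... → 72.35.

72.35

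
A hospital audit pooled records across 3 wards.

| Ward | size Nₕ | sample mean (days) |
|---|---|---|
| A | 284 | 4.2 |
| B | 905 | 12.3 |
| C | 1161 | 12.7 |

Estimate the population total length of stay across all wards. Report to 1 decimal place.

Population total = Σ Nₕ·x̄ₕ (each stratum's size times its mean).
284·4.2 + 905·12.3 + 1161·12.7 = 1192.8 + 11131.5 + 14744.7 = 27069.0.

27069.0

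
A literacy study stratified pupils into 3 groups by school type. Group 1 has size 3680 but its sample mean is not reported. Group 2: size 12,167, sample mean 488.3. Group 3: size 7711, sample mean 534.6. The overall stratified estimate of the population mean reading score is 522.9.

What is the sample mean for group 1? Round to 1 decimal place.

Σ Nₕx̄ₕ = N·μ, so 3680·x̄_1 = 23558·522.9 − (12167·488.3 + 7711·534.6).
= 12318478.2 − 10063446.7 = 2255031.5.
x̄_1 = 2255031.5 / 3680 = 612.780... → 612.8.

612.8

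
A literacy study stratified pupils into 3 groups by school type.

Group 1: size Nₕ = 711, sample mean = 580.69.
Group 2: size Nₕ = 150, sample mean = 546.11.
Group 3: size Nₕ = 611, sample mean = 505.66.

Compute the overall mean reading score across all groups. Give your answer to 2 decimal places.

546.02

N = 711 + 150 + 611 = 1472.
Weight each subgroup mean by Nₕ/N and sum.
Σ Nₕx̄ₕ = 711·580.69 + 150·546.11 + 611·505.66 = 412870.59 + 81916.5 + 308958.26 = 803745.35.
Divide by N: 803745.35 / 1472 = 546.0227... → 546.02.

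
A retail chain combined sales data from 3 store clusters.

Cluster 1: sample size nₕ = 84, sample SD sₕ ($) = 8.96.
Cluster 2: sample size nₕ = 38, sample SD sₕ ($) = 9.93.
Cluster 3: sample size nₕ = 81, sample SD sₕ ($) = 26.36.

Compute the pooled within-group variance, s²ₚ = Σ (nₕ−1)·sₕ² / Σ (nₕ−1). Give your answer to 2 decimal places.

1: (84−1)·8.96² = 83·80.2816 = 6663.3728
2: (38−1)·9.93² = 37·98.6049 = 3648.3813
3: (81−1)·26.36² = 80·694.8496 = 55587.968
Numerator = 65899.7221; denominator = Σ(nₕ−1) = 200.
s²ₚ = 65899.7221/200 = 329.4986... → 329.50.

329.50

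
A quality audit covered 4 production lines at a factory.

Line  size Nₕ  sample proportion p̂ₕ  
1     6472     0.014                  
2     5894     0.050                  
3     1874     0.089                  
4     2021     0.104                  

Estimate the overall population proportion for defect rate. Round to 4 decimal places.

N = 6472 + 5894 + 1874 + 2021 = 16261.
Overall proportion = Σ (Nₕ/N)·p̂ₕ.
Σ Nₕp̂ₕ = 90.608 + 294.7 + 166.786 + 210.184 = 762.278.
762.278 / 16261 = 0.046878... → 0.0469.

0.0469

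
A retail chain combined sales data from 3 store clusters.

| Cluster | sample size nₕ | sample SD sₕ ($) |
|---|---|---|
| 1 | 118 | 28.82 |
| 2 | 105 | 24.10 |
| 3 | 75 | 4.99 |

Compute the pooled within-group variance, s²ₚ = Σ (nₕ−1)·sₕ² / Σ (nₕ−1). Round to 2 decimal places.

540.43

1: (118−1)·28.82² = 117·830.5924 = 97179.3108
2: (105−1)·24.10² = 104·580.81 = 60404.24
3: (75−1)·4.99² = 74·24.9001 = 1842.6074
Numerator = 159426.1582; denominator = Σ(nₕ−1) = 295.
s²ₚ = 159426.1582/295 = 540.4277... → 540.43.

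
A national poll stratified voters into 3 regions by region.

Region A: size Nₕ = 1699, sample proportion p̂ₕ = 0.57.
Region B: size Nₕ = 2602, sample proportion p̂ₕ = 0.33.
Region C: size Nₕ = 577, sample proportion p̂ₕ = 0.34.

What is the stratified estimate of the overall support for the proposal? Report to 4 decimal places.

0.4148

N = 1699 + 2602 + 577 = 4878.
Overall proportion = Σ (Nₕ/N)·p̂ₕ.
Σ Nₕp̂ₕ = 968.43 + 858.66 + 196.18 = 2023.27.
2023.27 / 4878 = 0.414774... → 0.4148.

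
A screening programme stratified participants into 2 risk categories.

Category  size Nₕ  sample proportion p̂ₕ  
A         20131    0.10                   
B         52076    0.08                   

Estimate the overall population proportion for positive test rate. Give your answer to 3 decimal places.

0.086

N = 20131 + 52076 = 72207.
Overall proportion = Σ (Nₕ/N)·p̂ₕ.
Σ Nₕp̂ₕ = 2013.1 + 4166.08 = 6179.18.
6179.18 / 72207 = 0.08558... → 0.086.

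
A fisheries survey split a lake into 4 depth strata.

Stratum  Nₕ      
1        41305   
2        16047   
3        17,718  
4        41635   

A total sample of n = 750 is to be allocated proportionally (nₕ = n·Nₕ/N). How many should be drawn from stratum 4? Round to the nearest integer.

268

N = 41305 + 16047 + 17718 + 41635 = 116705.
n_4 = 750·41635/116705 = 267.566... → 268.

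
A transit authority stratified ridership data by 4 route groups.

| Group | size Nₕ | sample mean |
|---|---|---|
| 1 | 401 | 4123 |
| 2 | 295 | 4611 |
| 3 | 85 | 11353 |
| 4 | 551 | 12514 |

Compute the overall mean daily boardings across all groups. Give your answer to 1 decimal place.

N = 401 + 295 + 85 + 551 = 1332.
The stratified mean weights each stratum mean by its population share Nₕ/N.
Σ Nₕx̄ₕ = 401·4123 + 295·4611 + 85·11353 + 551·12514 = 1653323 + 1360245 + 965005 + 6895214 = 10873787.
Divide by N: 10873787 / 1332 = 8163.504... → 8163.5.

8163.5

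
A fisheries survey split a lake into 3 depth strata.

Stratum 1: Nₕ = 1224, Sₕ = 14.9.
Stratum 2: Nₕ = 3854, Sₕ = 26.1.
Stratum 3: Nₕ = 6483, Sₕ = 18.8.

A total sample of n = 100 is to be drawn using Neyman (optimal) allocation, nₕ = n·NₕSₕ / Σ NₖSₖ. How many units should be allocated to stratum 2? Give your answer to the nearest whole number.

1: NₕSₕ = 1224·14.9 = 18237.6
2: NₕSₕ = 3854·26.1 = 100589.4
3: NₕSₕ = 6483·18.8 = 121880.4
Σ NₕSₕ = 240707.4.
n_2 = 100·100589.4/240707.4 = 41.789... → 42.

42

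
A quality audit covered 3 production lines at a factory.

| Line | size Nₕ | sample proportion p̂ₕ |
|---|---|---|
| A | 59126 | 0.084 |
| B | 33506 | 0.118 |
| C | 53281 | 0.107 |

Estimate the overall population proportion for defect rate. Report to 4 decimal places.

0.1002

Wₕ = Nₕ/N with N = 145913: 0.4052, 0.2296, 0.3652.
p̂_st = 0.4052·0.084 + 0.2296·0.118 + 0.3652·0.107 ≈ 0.100206... → 0.1002.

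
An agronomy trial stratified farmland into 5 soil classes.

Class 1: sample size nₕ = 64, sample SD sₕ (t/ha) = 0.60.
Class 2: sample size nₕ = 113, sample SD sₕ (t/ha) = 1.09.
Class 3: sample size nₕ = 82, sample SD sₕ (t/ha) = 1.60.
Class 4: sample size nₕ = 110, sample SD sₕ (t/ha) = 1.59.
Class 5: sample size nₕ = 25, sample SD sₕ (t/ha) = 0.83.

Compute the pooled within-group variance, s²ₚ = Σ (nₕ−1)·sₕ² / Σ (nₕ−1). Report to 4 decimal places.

1: (64−1)·0.60² = 63·0.36 = 22.68
2: (113−1)·1.09² = 112·1.1881 = 133.0672
3: (82−1)·1.60² = 81·2.56 = 207.36
4: (110−1)·1.59² = 109·2.5281 = 275.5629
5: (25−1)·0.83² = 24·0.6889 = 16.5336
Numerator = 655.2037; denominator = Σ(nₕ−1) = 389.
s²ₚ = 655.2037/389 = 1.684328... → 1.6843.

1.6843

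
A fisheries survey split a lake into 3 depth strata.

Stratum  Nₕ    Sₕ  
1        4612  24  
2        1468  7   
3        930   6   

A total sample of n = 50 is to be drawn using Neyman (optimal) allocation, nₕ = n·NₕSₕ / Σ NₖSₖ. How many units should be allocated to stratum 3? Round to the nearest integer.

Σ NₕSₕ = 4612·24 + 1468·7 + 930·6 = 126544.
Share for 3: 5580/126544 = 0.04410.
n_3 = 50 × 0.04410 = 2.205... → 2.

2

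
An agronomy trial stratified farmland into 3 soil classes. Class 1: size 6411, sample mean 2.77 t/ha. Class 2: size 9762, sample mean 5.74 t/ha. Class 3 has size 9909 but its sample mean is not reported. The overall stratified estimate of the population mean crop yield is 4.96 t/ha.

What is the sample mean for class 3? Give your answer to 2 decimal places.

Σ Nₕx̄ₕ = N·μ, so 9909·x̄_3 = 26082·4.96 − (6411·2.77 + 9762·5.74).
= 129366.72 − 73792.35 = 55574.37.
x̄_3 = 55574.37 / 9909 = 5.6085... → 5.61.

5.61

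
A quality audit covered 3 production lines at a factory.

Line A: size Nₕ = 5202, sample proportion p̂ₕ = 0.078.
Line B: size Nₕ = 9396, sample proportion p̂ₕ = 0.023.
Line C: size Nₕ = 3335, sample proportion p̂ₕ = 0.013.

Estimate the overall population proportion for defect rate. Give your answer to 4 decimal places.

N = 5202 + 9396 + 3335 = 17933.
Overall proportion = Σ (Nₕ/N)·p̂ₕ.
Σ Nₕp̂ₕ = 405.756 + 216.108 + 43.355 = 665.219.
665.219 / 17933 = 0.037095... → 0.0371.

0.0371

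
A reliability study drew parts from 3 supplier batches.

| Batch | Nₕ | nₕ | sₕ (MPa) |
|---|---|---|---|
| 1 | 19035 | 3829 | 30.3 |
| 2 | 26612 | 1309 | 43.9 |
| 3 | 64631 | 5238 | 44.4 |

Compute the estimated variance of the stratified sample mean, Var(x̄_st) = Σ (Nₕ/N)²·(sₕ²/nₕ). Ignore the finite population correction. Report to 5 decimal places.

N = 110278; Wₕ = Nₕ/N.
batch 1: (19035/110278)²·30.3²/3829 = 0.00714378
batch 2: (26612/110278)²·43.9²/1309 = 0.08573668
batch 3: (64631/110278)²·44.4²/5238 = 0.12927199
Sum = 0.22215245 → 0.22215.

0.22215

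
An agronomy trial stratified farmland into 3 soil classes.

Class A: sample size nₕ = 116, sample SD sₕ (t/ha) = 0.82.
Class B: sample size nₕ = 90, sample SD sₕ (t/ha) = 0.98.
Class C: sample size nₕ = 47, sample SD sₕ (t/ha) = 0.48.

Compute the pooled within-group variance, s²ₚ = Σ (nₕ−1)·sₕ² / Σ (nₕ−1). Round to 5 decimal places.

Degrees of freedom: 115 + 89 + 46 = 250.
Σ(nₕ−1)sₕ² = 115·0.6724 + 89·0.9604 + 46·0.2304 = 173.4.
s²ₚ = 173.4 / 250 = 0.6936 → 0.69360.

0.69360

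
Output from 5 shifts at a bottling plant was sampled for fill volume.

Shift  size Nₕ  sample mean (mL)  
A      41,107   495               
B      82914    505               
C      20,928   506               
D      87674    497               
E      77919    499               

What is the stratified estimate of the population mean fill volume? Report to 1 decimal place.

500.0

N = 310542; weights Wₕ = Nₕ/N = (0.1324, 0.2670, 0.0674, 0.2823, 0.2509).
x̄_st = Σ Wₕ·x̄ₕ = 0.1324·495 + 0.2670·505 + 0.0674·506 + 0.2823·497 + 0.2509·499 ≈ 499.980...
→ 500.0.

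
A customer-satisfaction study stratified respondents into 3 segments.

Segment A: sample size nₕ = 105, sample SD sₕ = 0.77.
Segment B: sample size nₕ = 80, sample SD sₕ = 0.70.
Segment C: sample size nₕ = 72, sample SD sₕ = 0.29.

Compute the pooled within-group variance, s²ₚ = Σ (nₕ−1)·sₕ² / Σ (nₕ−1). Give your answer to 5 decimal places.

Degrees of freedom: 104 + 79 + 71 = 254.
Σ(nₕ−1)sₕ² = 104·0.5929 + 79·0.49 + 71·0.0841 = 106.3427.
s²ₚ = 106.3427 / 254 = 0.4186720... → 0.41867.

0.41867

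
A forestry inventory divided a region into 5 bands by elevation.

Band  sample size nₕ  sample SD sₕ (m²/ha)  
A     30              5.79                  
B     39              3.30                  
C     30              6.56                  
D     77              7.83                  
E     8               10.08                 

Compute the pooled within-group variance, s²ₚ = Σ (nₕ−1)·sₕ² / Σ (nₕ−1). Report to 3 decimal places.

A: (30−1)·5.79² = 29·33.5241 = 972.1989
B: (39−1)·3.30² = 38·10.89 = 413.82
C: (30−1)·6.56² = 29·43.0336 = 1247.9744
D: (77−1)·7.83² = 76·61.3089 = 4659.4764
E: (8−1)·10.08² = 7·101.6064 = 711.2448
Numerator = 8004.7145; denominator = Σ(nₕ−1) = 179.
s²ₚ = 8004.7145/179 = 44.71908... → 44.719.

44.719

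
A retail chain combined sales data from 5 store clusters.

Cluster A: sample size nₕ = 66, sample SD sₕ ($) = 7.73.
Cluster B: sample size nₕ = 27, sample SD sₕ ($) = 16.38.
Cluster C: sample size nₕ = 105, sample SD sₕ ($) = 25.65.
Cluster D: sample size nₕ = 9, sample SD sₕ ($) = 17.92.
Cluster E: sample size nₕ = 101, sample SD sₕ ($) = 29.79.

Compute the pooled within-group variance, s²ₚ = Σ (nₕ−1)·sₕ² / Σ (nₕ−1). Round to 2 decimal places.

A: (66−1)·7.73² = 65·59.7529 = 3883.9385
B: (27−1)·16.38² = 26·268.3044 = 6975.9144
C: (105−1)·25.65² = 104·657.9225 = 68423.94
D: (9−1)·17.92² = 8·321.1264 = 2569.0112
E: (101−1)·29.79² = 100·887.4441 = 88744.41
Numerator = 170597.2141; denominator = Σ(nₕ−1) = 303.
s²ₚ = 170597.2141/303 = 563.0271... → 563.03.

563.03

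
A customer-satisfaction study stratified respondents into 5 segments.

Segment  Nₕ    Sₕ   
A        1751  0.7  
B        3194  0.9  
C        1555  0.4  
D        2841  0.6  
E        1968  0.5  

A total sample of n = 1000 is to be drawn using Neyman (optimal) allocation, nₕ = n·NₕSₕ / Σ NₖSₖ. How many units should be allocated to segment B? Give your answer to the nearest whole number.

388

A: NₕSₕ = 1751·0.7 = 1225.7
B: NₕSₕ = 3194·0.9 = 2874.6
C: NₕSₕ = 1555·0.4 = 622
D: NₕSₕ = 2841·0.6 = 1704.6
E: NₕSₕ = 1968·0.5 = 984
Σ NₕSₕ = 7410.9.
n_B = 1000·2874.6/7410.9 = 387.888... → 388.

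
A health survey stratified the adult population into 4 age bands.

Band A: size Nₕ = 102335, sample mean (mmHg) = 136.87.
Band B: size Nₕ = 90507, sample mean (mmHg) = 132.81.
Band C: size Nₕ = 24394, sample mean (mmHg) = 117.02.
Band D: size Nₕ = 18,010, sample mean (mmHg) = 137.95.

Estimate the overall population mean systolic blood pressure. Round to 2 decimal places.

N = 235246; weights Wₕ = Nₕ/N = (0.4350, 0.3847, 0.1037, 0.0766).
x̄_st = Σ Wₕ·x̄ₕ = 0.4350·136.87 + 0.3847·132.81 + 0.1037·117.02 + 0.0766·137.95 ≈ 133.3323...
→ 133.33.

133.33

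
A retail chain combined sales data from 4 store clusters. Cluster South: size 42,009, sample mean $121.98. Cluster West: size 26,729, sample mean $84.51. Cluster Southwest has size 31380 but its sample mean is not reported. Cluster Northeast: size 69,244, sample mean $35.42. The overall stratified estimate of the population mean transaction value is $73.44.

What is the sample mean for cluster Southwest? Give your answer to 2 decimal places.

82.93

Σ Nₕx̄ₕ = N·μ, so 31380·x̄_Southwest = 169362·73.44 − (42009·121.98 + 26729·84.51 + 69244·35.42).
= 12437945.28 − 9835748.09 = 2602197.19.
x̄_Southwest = 2602197.19 / 31380 = 82.9253... → 82.93.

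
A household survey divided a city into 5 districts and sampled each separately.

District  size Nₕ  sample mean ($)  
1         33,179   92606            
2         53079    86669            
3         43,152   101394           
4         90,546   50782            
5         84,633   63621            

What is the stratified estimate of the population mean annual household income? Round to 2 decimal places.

72329.52

N = 304589; weights Wₕ = Nₕ/N = (0.1089, 0.1743, 0.1417, 0.2973, 0.2779).
x̄_st = Σ Wₕ·x̄ₕ = 0.1089·92606 + 0.1743·86669 + 0.1417·101394 + 0.2973·50782 + 0.2779·63621 ≈ 72329.5171...
→ 72329.52.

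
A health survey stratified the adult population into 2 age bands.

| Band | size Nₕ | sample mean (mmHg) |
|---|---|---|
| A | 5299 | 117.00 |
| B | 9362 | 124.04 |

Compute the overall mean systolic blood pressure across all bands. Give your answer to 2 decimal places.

x̄_st = (Σ Nₕx̄ₕ) / (Σ Nₕ) = (5299·117.00 + 9362·124.04) / 14661
= 1781245.48 / 14661 = 121.4955... → 121.50.

121.50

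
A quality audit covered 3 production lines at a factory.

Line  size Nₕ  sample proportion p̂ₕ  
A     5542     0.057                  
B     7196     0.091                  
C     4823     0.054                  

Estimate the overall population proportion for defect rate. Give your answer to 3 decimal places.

Wₕ = Nₕ/N with N = 17561: 0.3156, 0.4098, 0.2746.
p̂_st = 0.3156·0.057 + 0.4098·0.091 + 0.2746·0.054 ≈ 0.07011... → 0.070.

0.070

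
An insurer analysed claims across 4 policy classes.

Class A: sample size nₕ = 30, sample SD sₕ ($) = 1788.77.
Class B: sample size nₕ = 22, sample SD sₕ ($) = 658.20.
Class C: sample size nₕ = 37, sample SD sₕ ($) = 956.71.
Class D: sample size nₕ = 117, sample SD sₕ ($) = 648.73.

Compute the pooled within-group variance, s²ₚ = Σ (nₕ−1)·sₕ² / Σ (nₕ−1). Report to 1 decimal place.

A: (30−1)·1788.77² = 29·3199698.1129 = 92791245.2741
B: (22−1)·658.20² = 21·433227.24 = 9097772.04
C: (37−1)·956.71² = 36·915294.0241 = 32950584.8676
D: (117−1)·648.73² = 116·420850.6129 = 48818671.0964
Numerator = 183658273.2781; denominator = Σ(nₕ−1) = 202.
s²ₚ = 183658273.2781/202 = 909199.373... → 909199.4.

909199.4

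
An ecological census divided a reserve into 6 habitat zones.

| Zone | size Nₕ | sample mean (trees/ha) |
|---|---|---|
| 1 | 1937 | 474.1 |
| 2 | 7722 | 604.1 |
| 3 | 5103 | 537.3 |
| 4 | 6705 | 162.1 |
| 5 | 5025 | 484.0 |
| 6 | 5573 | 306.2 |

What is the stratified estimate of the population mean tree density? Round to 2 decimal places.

422.59

N = 32065; weights Wₕ = Nₕ/N = (0.0604, 0.2408, 0.1591, 0.2091, 0.1567, 0.1738).
x̄_st = Σ Wₕ·x̄ₕ = 0.0604·474.1 + 0.2408·604.1 + 0.1591·537.3 + 0.2091·162.1 + 0.1567·484.0 + 0.1738·306.2 ≈ 422.5937...
→ 422.59.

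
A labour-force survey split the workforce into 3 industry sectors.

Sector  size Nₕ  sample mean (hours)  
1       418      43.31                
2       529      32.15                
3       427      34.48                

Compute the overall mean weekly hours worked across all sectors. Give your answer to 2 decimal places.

36.27

x̄_st = (Σ Nₕx̄ₕ) / (Σ Nₕ) = (418·43.31 + 529·32.15 + 427·34.48) / 1374
= 49833.89 / 1374 = 36.2692... → 36.27.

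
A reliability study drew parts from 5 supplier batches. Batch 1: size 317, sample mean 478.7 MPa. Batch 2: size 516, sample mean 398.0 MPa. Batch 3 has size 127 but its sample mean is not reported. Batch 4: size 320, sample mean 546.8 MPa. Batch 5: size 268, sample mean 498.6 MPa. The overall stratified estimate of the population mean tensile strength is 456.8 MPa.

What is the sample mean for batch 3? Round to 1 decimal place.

326.1

N = 317 + 516 + 127 + 320 + 268 = 1548.
Overall total = μ·N = 456.8·1548 = 707126.4.
Subtract the known strata: 317·478.7 + 516·398.0 + 320·546.8 + 268·498.6 = 665716.7.
Remaining total for batch 3: 707126.4 − 665716.7 = 41409.7.
Divide by its size: 41409.7 / 127 = 326.061... → 326.1.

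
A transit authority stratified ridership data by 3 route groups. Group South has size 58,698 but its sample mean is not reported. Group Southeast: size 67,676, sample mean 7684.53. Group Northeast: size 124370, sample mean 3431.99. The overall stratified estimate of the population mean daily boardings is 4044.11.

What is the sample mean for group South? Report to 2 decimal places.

N = 58698 + 67676 + 124370 = 250744.
Overall total = μ·N = 4044.11·250744 = 1014036317.84.
Subtract the known strata: 67676·7684.53 + 124370·3431.99 = 946894848.58.
Remaining total for group South: 1014036317.84 − 946894848.58 = 67141469.26.
Divide by its size: 67141469.26 / 58698 = 1143.8459... → 1143.85.

1143.85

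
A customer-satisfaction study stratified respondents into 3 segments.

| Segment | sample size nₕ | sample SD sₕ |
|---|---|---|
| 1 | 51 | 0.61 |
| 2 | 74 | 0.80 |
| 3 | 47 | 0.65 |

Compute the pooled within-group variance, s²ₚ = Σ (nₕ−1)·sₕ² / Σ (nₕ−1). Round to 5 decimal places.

Degrees of freedom: 50 + 73 + 46 = 169.
Σ(nₕ−1)sₕ² = 50·0.3721 + 73·0.64 + 46·0.4225 = 84.76.
s²ₚ = 84.76 / 169 = 0.5015385... → 0.50154.

0.50154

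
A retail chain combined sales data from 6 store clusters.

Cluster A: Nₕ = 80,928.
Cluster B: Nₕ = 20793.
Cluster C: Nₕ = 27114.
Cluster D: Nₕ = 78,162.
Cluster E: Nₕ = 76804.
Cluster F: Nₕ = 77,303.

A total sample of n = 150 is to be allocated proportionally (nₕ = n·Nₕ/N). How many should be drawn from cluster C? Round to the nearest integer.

N = 80928 + 20793 + 27114 + 78162 + 76804 + 77303 = 361104.
n_C = 150·27114/361104 = 11.263... → 11.

11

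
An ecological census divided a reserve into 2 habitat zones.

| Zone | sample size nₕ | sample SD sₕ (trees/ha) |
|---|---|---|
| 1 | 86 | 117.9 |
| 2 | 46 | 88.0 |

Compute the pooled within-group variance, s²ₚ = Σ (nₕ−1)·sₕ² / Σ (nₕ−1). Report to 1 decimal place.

Degrees of freedom: 85 + 45 = 130.
Σ(nₕ−1)sₕ² = 85·13900.41 + 45·7744 = 1530014.85.
s²ₚ = 1530014.85 / 130 = 11769.345 → 11769.3.

11769.3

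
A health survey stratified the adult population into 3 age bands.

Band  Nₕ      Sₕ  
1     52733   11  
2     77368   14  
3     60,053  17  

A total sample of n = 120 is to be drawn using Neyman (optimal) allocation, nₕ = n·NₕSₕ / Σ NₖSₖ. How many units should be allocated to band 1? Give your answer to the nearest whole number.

1: NₕSₕ = 52733·11 = 580063
2: NₕSₕ = 77368·14 = 1083152
3: NₕSₕ = 60053·17 = 1020901
Σ NₕSₕ = 2684116.
n_1 = 120·580063/2684116 = 25.933... → 26.

26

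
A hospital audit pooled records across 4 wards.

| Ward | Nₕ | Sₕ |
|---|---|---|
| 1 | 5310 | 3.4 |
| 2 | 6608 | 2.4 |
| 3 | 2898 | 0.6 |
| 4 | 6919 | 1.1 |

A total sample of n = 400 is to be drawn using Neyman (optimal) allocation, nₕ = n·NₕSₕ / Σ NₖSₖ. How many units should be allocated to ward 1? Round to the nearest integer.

167

Σ NₕSₕ = 5310·3.4 + 6608·2.4 + 2898·0.6 + 6919·1.1 = 43262.9.
Share for 1: 18054/43262.9 = 0.41731.
n_1 = 400 × 0.41731 = 166.924... → 167.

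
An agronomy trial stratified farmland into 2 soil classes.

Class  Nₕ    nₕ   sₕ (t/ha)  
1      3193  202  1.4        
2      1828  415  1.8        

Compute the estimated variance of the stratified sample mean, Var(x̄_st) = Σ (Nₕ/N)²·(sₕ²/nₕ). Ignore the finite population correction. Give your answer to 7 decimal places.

0.0049588

N = 5021. Term for each stratum: Wₕ²sₕ²/nₕ.
Var(x̄_st) = 0.0039239376 + 0.0010348296 = 0.0049587673 → 0.0049588.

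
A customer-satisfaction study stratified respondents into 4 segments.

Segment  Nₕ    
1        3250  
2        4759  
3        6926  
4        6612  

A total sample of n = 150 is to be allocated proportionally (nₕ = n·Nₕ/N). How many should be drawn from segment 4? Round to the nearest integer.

Share of segment 4 = 6612/21547 = 0.30686.
Allocate 150 × 0.30686 = 46.030... → 46.

46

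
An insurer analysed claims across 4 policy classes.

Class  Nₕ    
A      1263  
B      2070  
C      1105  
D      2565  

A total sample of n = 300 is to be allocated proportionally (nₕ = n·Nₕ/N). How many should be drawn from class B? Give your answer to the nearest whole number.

89

N = 1263 + 2070 + 1105 + 2565 = 7003.
n_B = 300·2070/7003 = 88.676... → 89.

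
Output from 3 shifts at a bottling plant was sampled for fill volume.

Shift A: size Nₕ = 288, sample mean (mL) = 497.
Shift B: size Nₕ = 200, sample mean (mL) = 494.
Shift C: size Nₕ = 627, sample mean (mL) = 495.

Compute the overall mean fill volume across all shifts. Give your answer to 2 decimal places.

495.34

N = 1115; weights Wₕ = Nₕ/N = (0.2583, 0.1794, 0.5623).
x̄_st = Σ Wₕ·x̄ₕ = 0.2583·497 + 0.1794·494 + 0.5623·495 ≈ 495.3372...
→ 495.34.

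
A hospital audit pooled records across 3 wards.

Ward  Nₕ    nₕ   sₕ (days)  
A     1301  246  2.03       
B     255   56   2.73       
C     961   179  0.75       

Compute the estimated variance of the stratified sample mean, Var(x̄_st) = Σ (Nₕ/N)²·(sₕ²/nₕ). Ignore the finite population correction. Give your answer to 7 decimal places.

N = 2517; Wₕ = Nₕ/N.
ward A: (1301/2517)²·2.03²/246 = 0.0044755368
ward B: (255/2517)²·2.73²/56 = 0.0013660016
ward C: (961/2517)²·0.75²/179 = 0.0004580890
Sum = 0.0062996273 → 0.0062996.

0.0062996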